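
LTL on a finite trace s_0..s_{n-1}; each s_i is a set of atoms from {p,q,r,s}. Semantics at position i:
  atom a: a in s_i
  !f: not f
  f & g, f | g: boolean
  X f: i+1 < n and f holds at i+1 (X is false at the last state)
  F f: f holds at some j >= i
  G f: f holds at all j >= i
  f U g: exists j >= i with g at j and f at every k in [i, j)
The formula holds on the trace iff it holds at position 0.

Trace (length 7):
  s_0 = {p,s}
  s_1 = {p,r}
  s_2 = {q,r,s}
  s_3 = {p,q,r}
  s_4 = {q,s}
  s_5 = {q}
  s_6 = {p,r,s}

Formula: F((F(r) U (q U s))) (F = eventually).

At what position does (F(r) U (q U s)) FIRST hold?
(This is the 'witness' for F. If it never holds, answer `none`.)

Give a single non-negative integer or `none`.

s_0={p,s}: (F(r) U (q U s))=True F(r)=True r=False (q U s)=True q=False s=True
s_1={p,r}: (F(r) U (q U s))=True F(r)=True r=True (q U s)=False q=False s=False
s_2={q,r,s}: (F(r) U (q U s))=True F(r)=True r=True (q U s)=True q=True s=True
s_3={p,q,r}: (F(r) U (q U s))=True F(r)=True r=True (q U s)=True q=True s=False
s_4={q,s}: (F(r) U (q U s))=True F(r)=True r=False (q U s)=True q=True s=True
s_5={q}: (F(r) U (q U s))=True F(r)=True r=False (q U s)=True q=True s=False
s_6={p,r,s}: (F(r) U (q U s))=True F(r)=True r=True (q U s)=True q=False s=True
F((F(r) U (q U s))) holds; first witness at position 0.

Answer: 0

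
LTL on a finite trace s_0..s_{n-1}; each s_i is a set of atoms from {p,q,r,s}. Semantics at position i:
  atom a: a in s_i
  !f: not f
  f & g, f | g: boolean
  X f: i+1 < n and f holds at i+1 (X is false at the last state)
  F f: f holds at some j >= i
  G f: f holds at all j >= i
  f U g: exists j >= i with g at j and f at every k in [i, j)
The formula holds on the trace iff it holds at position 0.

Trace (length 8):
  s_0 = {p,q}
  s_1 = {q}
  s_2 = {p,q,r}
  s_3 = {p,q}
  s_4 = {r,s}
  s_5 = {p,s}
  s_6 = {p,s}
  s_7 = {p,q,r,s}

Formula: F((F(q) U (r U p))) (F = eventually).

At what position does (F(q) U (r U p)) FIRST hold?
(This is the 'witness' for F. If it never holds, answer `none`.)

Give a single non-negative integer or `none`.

Answer: 0

Derivation:
s_0={p,q}: (F(q) U (r U p))=True F(q)=True q=True (r U p)=True r=False p=True
s_1={q}: (F(q) U (r U p))=True F(q)=True q=True (r U p)=False r=False p=False
s_2={p,q,r}: (F(q) U (r U p))=True F(q)=True q=True (r U p)=True r=True p=True
s_3={p,q}: (F(q) U (r U p))=True F(q)=True q=True (r U p)=True r=False p=True
s_4={r,s}: (F(q) U (r U p))=True F(q)=True q=False (r U p)=True r=True p=False
s_5={p,s}: (F(q) U (r U p))=True F(q)=True q=False (r U p)=True r=False p=True
s_6={p,s}: (F(q) U (r U p))=True F(q)=True q=False (r U p)=True r=False p=True
s_7={p,q,r,s}: (F(q) U (r U p))=True F(q)=True q=True (r U p)=True r=True p=True
F((F(q) U (r U p))) holds; first witness at position 0.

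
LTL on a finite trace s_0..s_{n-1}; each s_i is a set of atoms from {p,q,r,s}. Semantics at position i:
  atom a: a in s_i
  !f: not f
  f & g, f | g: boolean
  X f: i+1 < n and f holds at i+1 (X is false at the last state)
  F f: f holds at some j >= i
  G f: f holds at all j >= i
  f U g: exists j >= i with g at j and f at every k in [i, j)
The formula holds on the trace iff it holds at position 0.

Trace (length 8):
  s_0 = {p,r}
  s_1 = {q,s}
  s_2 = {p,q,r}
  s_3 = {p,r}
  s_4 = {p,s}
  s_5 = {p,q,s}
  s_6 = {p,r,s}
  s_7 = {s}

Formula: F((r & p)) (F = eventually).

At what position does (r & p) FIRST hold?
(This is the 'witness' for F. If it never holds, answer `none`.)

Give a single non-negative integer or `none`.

s_0={p,r}: (r & p)=True r=True p=True
s_1={q,s}: (r & p)=False r=False p=False
s_2={p,q,r}: (r & p)=True r=True p=True
s_3={p,r}: (r & p)=True r=True p=True
s_4={p,s}: (r & p)=False r=False p=True
s_5={p,q,s}: (r & p)=False r=False p=True
s_6={p,r,s}: (r & p)=True r=True p=True
s_7={s}: (r & p)=False r=False p=False
F((r & p)) holds; first witness at position 0.

Answer: 0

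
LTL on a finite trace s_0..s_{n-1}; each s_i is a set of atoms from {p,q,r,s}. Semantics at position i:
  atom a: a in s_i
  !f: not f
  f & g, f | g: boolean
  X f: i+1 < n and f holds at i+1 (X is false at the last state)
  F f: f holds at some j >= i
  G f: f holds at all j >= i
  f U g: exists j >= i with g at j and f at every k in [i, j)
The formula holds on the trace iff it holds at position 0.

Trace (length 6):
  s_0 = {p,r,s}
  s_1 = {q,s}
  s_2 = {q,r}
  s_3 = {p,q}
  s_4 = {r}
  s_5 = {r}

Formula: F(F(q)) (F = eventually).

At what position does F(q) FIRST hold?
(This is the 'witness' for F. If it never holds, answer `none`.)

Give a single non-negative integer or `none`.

Answer: 0

Derivation:
s_0={p,r,s}: F(q)=True q=False
s_1={q,s}: F(q)=True q=True
s_2={q,r}: F(q)=True q=True
s_3={p,q}: F(q)=True q=True
s_4={r}: F(q)=False q=False
s_5={r}: F(q)=False q=False
F(F(q)) holds; first witness at position 0.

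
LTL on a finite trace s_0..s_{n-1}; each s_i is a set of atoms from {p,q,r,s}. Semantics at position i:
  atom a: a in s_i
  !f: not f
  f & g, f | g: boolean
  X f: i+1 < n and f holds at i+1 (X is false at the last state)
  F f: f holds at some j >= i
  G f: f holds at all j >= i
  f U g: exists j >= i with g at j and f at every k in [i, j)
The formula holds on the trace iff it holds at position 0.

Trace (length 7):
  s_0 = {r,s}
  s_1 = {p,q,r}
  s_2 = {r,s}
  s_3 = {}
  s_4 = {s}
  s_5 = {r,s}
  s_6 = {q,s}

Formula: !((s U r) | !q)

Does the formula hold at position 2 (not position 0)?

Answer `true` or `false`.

s_0={r,s}: !((s U r) | !q)=False ((s U r) | !q)=True (s U r)=True s=True r=True !q=True q=False
s_1={p,q,r}: !((s U r) | !q)=False ((s U r) | !q)=True (s U r)=True s=False r=True !q=False q=True
s_2={r,s}: !((s U r) | !q)=False ((s U r) | !q)=True (s U r)=True s=True r=True !q=True q=False
s_3={}: !((s U r) | !q)=False ((s U r) | !q)=True (s U r)=False s=False r=False !q=True q=False
s_4={s}: !((s U r) | !q)=False ((s U r) | !q)=True (s U r)=True s=True r=False !q=True q=False
s_5={r,s}: !((s U r) | !q)=False ((s U r) | !q)=True (s U r)=True s=True r=True !q=True q=False
s_6={q,s}: !((s U r) | !q)=True ((s U r) | !q)=False (s U r)=False s=True r=False !q=False q=True
Evaluating at position 2: result = False

Answer: false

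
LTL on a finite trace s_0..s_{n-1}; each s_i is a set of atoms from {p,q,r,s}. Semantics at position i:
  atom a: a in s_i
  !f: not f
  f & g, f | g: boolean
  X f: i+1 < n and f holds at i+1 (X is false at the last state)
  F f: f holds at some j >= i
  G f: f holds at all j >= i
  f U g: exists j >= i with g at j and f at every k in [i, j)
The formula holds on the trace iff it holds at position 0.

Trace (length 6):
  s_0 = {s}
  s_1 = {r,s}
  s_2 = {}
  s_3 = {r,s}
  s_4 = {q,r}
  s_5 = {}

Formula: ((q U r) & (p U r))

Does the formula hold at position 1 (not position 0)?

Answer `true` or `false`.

s_0={s}: ((q U r) & (p U r))=False (q U r)=False q=False r=False (p U r)=False p=False
s_1={r,s}: ((q U r) & (p U r))=True (q U r)=True q=False r=True (p U r)=True p=False
s_2={}: ((q U r) & (p U r))=False (q U r)=False q=False r=False (p U r)=False p=False
s_3={r,s}: ((q U r) & (p U r))=True (q U r)=True q=False r=True (p U r)=True p=False
s_4={q,r}: ((q U r) & (p U r))=True (q U r)=True q=True r=True (p U r)=True p=False
s_5={}: ((q U r) & (p U r))=False (q U r)=False q=False r=False (p U r)=False p=False
Evaluating at position 1: result = True

Answer: true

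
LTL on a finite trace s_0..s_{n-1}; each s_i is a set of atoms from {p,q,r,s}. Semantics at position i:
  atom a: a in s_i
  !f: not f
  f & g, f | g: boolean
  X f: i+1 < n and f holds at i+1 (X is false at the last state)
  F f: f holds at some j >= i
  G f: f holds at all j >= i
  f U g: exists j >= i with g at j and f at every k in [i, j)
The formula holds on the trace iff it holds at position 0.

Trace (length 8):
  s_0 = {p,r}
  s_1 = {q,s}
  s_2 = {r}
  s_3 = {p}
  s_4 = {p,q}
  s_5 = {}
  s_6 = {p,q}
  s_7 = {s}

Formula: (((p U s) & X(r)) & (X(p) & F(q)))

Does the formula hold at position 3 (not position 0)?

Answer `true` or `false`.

Answer: false

Derivation:
s_0={p,r}: (((p U s) & X(r)) & (X(p) & F(q)))=False ((p U s) & X(r))=False (p U s)=True p=True s=False X(r)=False r=True (X(p) & F(q))=False X(p)=False F(q)=True q=False
s_1={q,s}: (((p U s) & X(r)) & (X(p) & F(q)))=False ((p U s) & X(r))=True (p U s)=True p=False s=True X(r)=True r=False (X(p) & F(q))=False X(p)=False F(q)=True q=True
s_2={r}: (((p U s) & X(r)) & (X(p) & F(q)))=False ((p U s) & X(r))=False (p U s)=False p=False s=False X(r)=False r=True (X(p) & F(q))=True X(p)=True F(q)=True q=False
s_3={p}: (((p U s) & X(r)) & (X(p) & F(q)))=False ((p U s) & X(r))=False (p U s)=False p=True s=False X(r)=False r=False (X(p) & F(q))=True X(p)=True F(q)=True q=False
s_4={p,q}: (((p U s) & X(r)) & (X(p) & F(q)))=False ((p U s) & X(r))=False (p U s)=False p=True s=False X(r)=False r=False (X(p) & F(q))=False X(p)=False F(q)=True q=True
s_5={}: (((p U s) & X(r)) & (X(p) & F(q)))=False ((p U s) & X(r))=False (p U s)=False p=False s=False X(r)=False r=False (X(p) & F(q))=True X(p)=True F(q)=True q=False
s_6={p,q}: (((p U s) & X(r)) & (X(p) & F(q)))=False ((p U s) & X(r))=False (p U s)=True p=True s=False X(r)=False r=False (X(p) & F(q))=False X(p)=False F(q)=True q=True
s_7={s}: (((p U s) & X(r)) & (X(p) & F(q)))=False ((p U s) & X(r))=False (p U s)=True p=False s=True X(r)=False r=False (X(p) & F(q))=False X(p)=False F(q)=False q=False
Evaluating at position 3: result = False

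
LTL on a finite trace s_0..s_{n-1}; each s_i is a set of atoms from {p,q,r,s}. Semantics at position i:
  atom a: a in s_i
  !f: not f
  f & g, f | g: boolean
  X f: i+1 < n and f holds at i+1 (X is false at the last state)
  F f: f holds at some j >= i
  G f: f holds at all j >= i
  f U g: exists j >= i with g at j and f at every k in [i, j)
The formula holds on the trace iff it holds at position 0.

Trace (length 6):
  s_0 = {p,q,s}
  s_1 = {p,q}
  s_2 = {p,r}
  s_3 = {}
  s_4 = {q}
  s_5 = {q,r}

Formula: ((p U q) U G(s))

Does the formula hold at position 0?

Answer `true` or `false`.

Answer: false

Derivation:
s_0={p,q,s}: ((p U q) U G(s))=False (p U q)=True p=True q=True G(s)=False s=True
s_1={p,q}: ((p U q) U G(s))=False (p U q)=True p=True q=True G(s)=False s=False
s_2={p,r}: ((p U q) U G(s))=False (p U q)=False p=True q=False G(s)=False s=False
s_3={}: ((p U q) U G(s))=False (p U q)=False p=False q=False G(s)=False s=False
s_4={q}: ((p U q) U G(s))=False (p U q)=True p=False q=True G(s)=False s=False
s_5={q,r}: ((p U q) U G(s))=False (p U q)=True p=False q=True G(s)=False s=False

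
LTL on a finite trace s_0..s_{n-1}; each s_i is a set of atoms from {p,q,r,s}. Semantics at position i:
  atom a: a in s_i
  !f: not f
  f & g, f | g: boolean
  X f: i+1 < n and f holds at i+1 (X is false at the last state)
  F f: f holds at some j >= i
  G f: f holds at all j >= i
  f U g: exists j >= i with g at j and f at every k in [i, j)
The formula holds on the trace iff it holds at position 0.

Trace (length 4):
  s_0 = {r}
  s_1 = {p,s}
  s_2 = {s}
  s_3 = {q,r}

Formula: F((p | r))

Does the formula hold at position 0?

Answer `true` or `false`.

s_0={r}: F((p | r))=True (p | r)=True p=False r=True
s_1={p,s}: F((p | r))=True (p | r)=True p=True r=False
s_2={s}: F((p | r))=True (p | r)=False p=False r=False
s_3={q,r}: F((p | r))=True (p | r)=True p=False r=True

Answer: true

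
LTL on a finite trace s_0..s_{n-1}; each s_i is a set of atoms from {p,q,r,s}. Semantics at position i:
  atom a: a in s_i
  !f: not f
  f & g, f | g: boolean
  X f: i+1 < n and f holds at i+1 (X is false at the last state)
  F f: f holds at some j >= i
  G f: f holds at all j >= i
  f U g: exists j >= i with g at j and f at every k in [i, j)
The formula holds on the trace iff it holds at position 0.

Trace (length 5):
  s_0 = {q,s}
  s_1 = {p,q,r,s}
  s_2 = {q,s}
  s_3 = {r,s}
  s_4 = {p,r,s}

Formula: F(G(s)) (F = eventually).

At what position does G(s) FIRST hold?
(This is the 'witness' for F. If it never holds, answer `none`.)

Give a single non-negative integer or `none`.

s_0={q,s}: G(s)=True s=True
s_1={p,q,r,s}: G(s)=True s=True
s_2={q,s}: G(s)=True s=True
s_3={r,s}: G(s)=True s=True
s_4={p,r,s}: G(s)=True s=True
F(G(s)) holds; first witness at position 0.

Answer: 0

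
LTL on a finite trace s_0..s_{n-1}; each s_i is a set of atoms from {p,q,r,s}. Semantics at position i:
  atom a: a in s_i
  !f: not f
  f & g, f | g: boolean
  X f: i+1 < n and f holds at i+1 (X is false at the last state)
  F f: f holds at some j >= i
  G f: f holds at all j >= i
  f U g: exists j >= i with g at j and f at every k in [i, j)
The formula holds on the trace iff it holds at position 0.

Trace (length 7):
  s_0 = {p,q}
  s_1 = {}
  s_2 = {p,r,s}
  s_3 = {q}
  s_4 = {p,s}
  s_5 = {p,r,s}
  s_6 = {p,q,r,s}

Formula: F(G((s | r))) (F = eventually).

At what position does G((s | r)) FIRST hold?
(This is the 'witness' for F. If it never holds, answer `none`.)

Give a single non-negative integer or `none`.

s_0={p,q}: G((s | r))=False (s | r)=False s=False r=False
s_1={}: G((s | r))=False (s | r)=False s=False r=False
s_2={p,r,s}: G((s | r))=False (s | r)=True s=True r=True
s_3={q}: G((s | r))=False (s | r)=False s=False r=False
s_4={p,s}: G((s | r))=True (s | r)=True s=True r=False
s_5={p,r,s}: G((s | r))=True (s | r)=True s=True r=True
s_6={p,q,r,s}: G((s | r))=True (s | r)=True s=True r=True
F(G((s | r))) holds; first witness at position 4.

Answer: 4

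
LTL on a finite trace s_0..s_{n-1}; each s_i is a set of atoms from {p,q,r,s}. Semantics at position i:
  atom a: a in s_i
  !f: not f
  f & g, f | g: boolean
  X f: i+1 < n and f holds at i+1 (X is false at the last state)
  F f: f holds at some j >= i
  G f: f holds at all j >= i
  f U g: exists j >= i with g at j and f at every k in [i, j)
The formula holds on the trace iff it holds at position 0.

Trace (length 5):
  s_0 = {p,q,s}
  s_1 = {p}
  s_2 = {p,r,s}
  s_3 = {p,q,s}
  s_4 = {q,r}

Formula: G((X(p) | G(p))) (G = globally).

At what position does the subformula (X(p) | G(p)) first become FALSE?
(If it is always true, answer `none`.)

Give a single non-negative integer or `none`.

Answer: 3

Derivation:
s_0={p,q,s}: (X(p) | G(p))=True X(p)=True p=True G(p)=False
s_1={p}: (X(p) | G(p))=True X(p)=True p=True G(p)=False
s_2={p,r,s}: (X(p) | G(p))=True X(p)=True p=True G(p)=False
s_3={p,q,s}: (X(p) | G(p))=False X(p)=False p=True G(p)=False
s_4={q,r}: (X(p) | G(p))=False X(p)=False p=False G(p)=False
G((X(p) | G(p))) holds globally = False
First violation at position 3.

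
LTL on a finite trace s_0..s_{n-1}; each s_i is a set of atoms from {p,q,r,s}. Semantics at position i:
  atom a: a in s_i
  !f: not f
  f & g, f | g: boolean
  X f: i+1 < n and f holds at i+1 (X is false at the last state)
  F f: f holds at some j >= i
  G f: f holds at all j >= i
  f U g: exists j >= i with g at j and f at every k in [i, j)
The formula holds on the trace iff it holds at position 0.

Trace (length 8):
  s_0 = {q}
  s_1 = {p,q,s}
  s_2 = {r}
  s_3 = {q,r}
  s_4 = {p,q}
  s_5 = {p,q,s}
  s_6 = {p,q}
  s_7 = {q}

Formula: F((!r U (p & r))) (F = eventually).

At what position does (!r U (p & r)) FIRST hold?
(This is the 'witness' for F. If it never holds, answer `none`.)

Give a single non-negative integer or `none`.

Answer: none

Derivation:
s_0={q}: (!r U (p & r))=False !r=True r=False (p & r)=False p=False
s_1={p,q,s}: (!r U (p & r))=False !r=True r=False (p & r)=False p=True
s_2={r}: (!r U (p & r))=False !r=False r=True (p & r)=False p=False
s_3={q,r}: (!r U (p & r))=False !r=False r=True (p & r)=False p=False
s_4={p,q}: (!r U (p & r))=False !r=True r=False (p & r)=False p=True
s_5={p,q,s}: (!r U (p & r))=False !r=True r=False (p & r)=False p=True
s_6={p,q}: (!r U (p & r))=False !r=True r=False (p & r)=False p=True
s_7={q}: (!r U (p & r))=False !r=True r=False (p & r)=False p=False
F((!r U (p & r))) does not hold (no witness exists).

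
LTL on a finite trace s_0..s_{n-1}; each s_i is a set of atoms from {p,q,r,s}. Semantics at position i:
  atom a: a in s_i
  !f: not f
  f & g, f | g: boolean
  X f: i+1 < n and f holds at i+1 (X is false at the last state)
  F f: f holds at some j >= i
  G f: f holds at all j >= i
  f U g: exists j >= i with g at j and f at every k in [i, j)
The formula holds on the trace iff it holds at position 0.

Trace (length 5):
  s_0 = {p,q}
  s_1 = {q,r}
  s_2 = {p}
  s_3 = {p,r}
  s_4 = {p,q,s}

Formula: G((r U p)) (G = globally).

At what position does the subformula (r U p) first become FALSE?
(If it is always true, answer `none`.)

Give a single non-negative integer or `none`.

Answer: none

Derivation:
s_0={p,q}: (r U p)=True r=False p=True
s_1={q,r}: (r U p)=True r=True p=False
s_2={p}: (r U p)=True r=False p=True
s_3={p,r}: (r U p)=True r=True p=True
s_4={p,q,s}: (r U p)=True r=False p=True
G((r U p)) holds globally = True
No violation — formula holds at every position.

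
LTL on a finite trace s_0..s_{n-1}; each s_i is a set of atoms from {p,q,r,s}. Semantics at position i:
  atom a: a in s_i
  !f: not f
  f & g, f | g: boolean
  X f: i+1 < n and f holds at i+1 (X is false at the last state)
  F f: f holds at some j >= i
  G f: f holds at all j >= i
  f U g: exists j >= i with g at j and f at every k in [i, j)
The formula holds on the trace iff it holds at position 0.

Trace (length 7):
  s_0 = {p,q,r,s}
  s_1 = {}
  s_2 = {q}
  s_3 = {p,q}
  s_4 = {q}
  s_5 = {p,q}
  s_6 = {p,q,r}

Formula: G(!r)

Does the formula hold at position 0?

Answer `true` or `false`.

Answer: false

Derivation:
s_0={p,q,r,s}: G(!r)=False !r=False r=True
s_1={}: G(!r)=False !r=True r=False
s_2={q}: G(!r)=False !r=True r=False
s_3={p,q}: G(!r)=False !r=True r=False
s_4={q}: G(!r)=False !r=True r=False
s_5={p,q}: G(!r)=False !r=True r=False
s_6={p,q,r}: G(!r)=False !r=False r=True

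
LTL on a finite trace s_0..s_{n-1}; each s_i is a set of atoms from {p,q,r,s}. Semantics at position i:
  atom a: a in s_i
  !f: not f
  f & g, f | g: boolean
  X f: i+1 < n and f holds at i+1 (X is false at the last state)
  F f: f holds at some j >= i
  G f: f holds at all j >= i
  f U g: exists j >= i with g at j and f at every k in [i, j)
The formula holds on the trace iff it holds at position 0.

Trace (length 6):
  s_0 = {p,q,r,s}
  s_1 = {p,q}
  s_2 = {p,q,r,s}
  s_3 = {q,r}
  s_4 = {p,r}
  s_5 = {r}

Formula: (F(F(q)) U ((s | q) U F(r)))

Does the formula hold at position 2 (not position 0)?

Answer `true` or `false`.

Answer: true

Derivation:
s_0={p,q,r,s}: (F(F(q)) U ((s | q) U F(r)))=True F(F(q))=True F(q)=True q=True ((s | q) U F(r))=True (s | q)=True s=True F(r)=True r=True
s_1={p,q}: (F(F(q)) U ((s | q) U F(r)))=True F(F(q))=True F(q)=True q=True ((s | q) U F(r))=True (s | q)=True s=False F(r)=True r=False
s_2={p,q,r,s}: (F(F(q)) U ((s | q) U F(r)))=True F(F(q))=True F(q)=True q=True ((s | q) U F(r))=True (s | q)=True s=True F(r)=True r=True
s_3={q,r}: (F(F(q)) U ((s | q) U F(r)))=True F(F(q))=True F(q)=True q=True ((s | q) U F(r))=True (s | q)=True s=False F(r)=True r=True
s_4={p,r}: (F(F(q)) U ((s | q) U F(r)))=True F(F(q))=False F(q)=False q=False ((s | q) U F(r))=True (s | q)=False s=False F(r)=True r=True
s_5={r}: (F(F(q)) U ((s | q) U F(r)))=True F(F(q))=False F(q)=False q=False ((s | q) U F(r))=True (s | q)=False s=False F(r)=True r=True
Evaluating at position 2: result = True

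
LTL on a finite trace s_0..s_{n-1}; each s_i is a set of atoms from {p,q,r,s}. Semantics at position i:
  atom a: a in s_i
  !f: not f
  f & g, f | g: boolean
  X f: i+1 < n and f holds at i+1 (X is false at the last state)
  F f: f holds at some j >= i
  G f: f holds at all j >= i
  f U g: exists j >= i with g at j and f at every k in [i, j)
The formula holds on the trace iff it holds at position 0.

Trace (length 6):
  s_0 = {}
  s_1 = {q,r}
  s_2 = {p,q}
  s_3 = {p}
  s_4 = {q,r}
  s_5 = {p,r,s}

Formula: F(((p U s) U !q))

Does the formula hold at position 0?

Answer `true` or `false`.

Answer: true

Derivation:
s_0={}: F(((p U s) U !q))=True ((p U s) U !q)=True (p U s)=False p=False s=False !q=True q=False
s_1={q,r}: F(((p U s) U !q))=True ((p U s) U !q)=False (p U s)=False p=False s=False !q=False q=True
s_2={p,q}: F(((p U s) U !q))=True ((p U s) U !q)=False (p U s)=False p=True s=False !q=False q=True
s_3={p}: F(((p U s) U !q))=True ((p U s) U !q)=True (p U s)=False p=True s=False !q=True q=False
s_4={q,r}: F(((p U s) U !q))=True ((p U s) U !q)=False (p U s)=False p=False s=False !q=False q=True
s_5={p,r,s}: F(((p U s) U !q))=True ((p U s) U !q)=True (p U s)=True p=True s=True !q=True q=False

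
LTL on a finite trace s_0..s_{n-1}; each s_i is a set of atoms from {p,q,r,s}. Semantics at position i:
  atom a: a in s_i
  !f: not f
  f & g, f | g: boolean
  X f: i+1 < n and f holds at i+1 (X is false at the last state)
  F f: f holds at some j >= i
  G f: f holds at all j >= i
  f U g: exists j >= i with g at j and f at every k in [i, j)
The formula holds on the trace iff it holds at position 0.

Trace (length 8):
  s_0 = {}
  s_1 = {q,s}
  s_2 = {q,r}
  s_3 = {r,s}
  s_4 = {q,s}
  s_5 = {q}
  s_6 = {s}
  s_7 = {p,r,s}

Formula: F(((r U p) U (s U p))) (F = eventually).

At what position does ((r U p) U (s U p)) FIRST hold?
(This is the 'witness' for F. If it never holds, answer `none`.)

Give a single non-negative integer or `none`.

Answer: 6

Derivation:
s_0={}: ((r U p) U (s U p))=False (r U p)=False r=False p=False (s U p)=False s=False
s_1={q,s}: ((r U p) U (s U p))=False (r U p)=False r=False p=False (s U p)=False s=True
s_2={q,r}: ((r U p) U (s U p))=False (r U p)=False r=True p=False (s U p)=False s=False
s_3={r,s}: ((r U p) U (s U p))=False (r U p)=False r=True p=False (s U p)=False s=True
s_4={q,s}: ((r U p) U (s U p))=False (r U p)=False r=False p=False (s U p)=False s=True
s_5={q}: ((r U p) U (s U p))=False (r U p)=False r=False p=False (s U p)=False s=False
s_6={s}: ((r U p) U (s U p))=True (r U p)=False r=False p=False (s U p)=True s=True
s_7={p,r,s}: ((r U p) U (s U p))=True (r U p)=True r=True p=True (s U p)=True s=True
F(((r U p) U (s U p))) holds; first witness at position 6.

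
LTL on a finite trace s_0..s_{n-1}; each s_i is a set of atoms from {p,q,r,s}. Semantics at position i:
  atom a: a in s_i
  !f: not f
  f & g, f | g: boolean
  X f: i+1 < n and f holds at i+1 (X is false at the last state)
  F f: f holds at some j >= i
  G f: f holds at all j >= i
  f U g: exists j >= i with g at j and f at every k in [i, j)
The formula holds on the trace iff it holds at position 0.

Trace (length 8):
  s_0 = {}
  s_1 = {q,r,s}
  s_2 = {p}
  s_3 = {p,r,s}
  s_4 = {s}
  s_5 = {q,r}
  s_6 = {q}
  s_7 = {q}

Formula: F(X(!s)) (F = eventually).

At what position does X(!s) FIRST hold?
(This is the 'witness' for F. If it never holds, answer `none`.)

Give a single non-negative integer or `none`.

s_0={}: X(!s)=False !s=True s=False
s_1={q,r,s}: X(!s)=True !s=False s=True
s_2={p}: X(!s)=False !s=True s=False
s_3={p,r,s}: X(!s)=False !s=False s=True
s_4={s}: X(!s)=True !s=False s=True
s_5={q,r}: X(!s)=True !s=True s=False
s_6={q}: X(!s)=True !s=True s=False
s_7={q}: X(!s)=False !s=True s=False
F(X(!s)) holds; first witness at position 1.

Answer: 1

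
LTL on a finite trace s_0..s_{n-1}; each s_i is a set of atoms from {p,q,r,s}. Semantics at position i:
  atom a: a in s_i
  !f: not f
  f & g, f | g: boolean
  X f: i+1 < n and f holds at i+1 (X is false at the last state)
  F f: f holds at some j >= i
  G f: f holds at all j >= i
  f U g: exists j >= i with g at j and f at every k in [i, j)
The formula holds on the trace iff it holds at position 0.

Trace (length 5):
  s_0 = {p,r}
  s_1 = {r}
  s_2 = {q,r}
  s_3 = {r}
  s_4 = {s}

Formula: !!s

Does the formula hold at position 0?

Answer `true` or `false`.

Answer: false

Derivation:
s_0={p,r}: !!s=False !s=True s=False
s_1={r}: !!s=False !s=True s=False
s_2={q,r}: !!s=False !s=True s=False
s_3={r}: !!s=False !s=True s=False
s_4={s}: !!s=True !s=False s=True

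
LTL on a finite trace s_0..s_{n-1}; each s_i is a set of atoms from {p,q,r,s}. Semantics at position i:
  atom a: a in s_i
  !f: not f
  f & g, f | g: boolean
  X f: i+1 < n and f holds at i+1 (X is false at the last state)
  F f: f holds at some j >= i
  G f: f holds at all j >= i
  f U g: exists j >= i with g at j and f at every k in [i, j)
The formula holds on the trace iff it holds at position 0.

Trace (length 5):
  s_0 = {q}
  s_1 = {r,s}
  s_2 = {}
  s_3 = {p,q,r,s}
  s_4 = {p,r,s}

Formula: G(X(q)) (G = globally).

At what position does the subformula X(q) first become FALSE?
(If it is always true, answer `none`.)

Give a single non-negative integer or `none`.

s_0={q}: X(q)=False q=True
s_1={r,s}: X(q)=False q=False
s_2={}: X(q)=True q=False
s_3={p,q,r,s}: X(q)=False q=True
s_4={p,r,s}: X(q)=False q=False
G(X(q)) holds globally = False
First violation at position 0.

Answer: 0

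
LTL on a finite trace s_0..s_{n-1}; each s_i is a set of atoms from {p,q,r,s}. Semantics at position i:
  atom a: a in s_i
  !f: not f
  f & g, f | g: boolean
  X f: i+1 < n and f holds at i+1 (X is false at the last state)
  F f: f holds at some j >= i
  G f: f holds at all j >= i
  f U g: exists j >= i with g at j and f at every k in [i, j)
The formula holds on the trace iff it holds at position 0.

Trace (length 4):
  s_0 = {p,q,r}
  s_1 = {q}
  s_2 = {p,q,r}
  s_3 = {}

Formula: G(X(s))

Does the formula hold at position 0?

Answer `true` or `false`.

s_0={p,q,r}: G(X(s))=False X(s)=False s=False
s_1={q}: G(X(s))=False X(s)=False s=False
s_2={p,q,r}: G(X(s))=False X(s)=False s=False
s_3={}: G(X(s))=False X(s)=False s=False

Answer: false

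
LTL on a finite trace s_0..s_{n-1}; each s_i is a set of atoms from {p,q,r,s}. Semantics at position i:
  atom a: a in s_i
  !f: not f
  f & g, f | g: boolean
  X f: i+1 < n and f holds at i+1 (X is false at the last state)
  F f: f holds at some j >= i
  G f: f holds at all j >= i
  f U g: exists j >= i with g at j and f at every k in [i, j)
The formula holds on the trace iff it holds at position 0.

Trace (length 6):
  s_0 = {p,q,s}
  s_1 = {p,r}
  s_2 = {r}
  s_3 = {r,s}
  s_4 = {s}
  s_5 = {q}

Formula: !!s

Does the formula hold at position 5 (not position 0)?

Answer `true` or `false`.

Answer: false

Derivation:
s_0={p,q,s}: !!s=True !s=False s=True
s_1={p,r}: !!s=False !s=True s=False
s_2={r}: !!s=False !s=True s=False
s_3={r,s}: !!s=True !s=False s=True
s_4={s}: !!s=True !s=False s=True
s_5={q}: !!s=False !s=True s=False
Evaluating at position 5: result = False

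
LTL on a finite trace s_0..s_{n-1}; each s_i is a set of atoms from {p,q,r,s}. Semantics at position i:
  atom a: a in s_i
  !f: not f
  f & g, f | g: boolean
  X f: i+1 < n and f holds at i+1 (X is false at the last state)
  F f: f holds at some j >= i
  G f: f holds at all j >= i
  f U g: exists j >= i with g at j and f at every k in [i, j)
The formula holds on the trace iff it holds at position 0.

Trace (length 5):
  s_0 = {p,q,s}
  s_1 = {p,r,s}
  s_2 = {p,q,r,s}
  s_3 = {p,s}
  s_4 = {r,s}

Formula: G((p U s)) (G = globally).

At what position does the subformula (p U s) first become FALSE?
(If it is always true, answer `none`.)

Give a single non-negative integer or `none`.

Answer: none

Derivation:
s_0={p,q,s}: (p U s)=True p=True s=True
s_1={p,r,s}: (p U s)=True p=True s=True
s_2={p,q,r,s}: (p U s)=True p=True s=True
s_3={p,s}: (p U s)=True p=True s=True
s_4={r,s}: (p U s)=True p=False s=True
G((p U s)) holds globally = True
No violation — formula holds at every position.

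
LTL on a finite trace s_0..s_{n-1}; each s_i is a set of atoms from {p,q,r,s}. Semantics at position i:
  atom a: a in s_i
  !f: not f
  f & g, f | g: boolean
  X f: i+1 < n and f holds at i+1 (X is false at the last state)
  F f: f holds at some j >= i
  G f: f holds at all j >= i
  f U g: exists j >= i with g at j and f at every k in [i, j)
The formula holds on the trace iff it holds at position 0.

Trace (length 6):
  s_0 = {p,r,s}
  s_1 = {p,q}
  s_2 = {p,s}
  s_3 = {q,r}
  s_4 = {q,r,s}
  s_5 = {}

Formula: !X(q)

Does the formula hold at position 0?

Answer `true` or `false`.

Answer: false

Derivation:
s_0={p,r,s}: !X(q)=False X(q)=True q=False
s_1={p,q}: !X(q)=True X(q)=False q=True
s_2={p,s}: !X(q)=False X(q)=True q=False
s_3={q,r}: !X(q)=False X(q)=True q=True
s_4={q,r,s}: !X(q)=True X(q)=False q=True
s_5={}: !X(q)=True X(q)=False q=False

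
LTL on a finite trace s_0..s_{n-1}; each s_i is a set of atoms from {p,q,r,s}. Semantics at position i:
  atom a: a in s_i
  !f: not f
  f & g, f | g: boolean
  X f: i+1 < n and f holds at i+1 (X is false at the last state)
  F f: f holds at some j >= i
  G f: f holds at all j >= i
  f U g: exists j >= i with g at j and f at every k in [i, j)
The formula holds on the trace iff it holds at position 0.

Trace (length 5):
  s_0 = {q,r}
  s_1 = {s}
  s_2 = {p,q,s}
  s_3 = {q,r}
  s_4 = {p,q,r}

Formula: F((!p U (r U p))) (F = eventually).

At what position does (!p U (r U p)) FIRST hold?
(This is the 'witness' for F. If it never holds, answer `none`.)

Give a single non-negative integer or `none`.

s_0={q,r}: (!p U (r U p))=True !p=True p=False (r U p)=False r=True
s_1={s}: (!p U (r U p))=True !p=True p=False (r U p)=False r=False
s_2={p,q,s}: (!p U (r U p))=True !p=False p=True (r U p)=True r=False
s_3={q,r}: (!p U (r U p))=True !p=True p=False (r U p)=True r=True
s_4={p,q,r}: (!p U (r U p))=True !p=False p=True (r U p)=True r=True
F((!p U (r U p))) holds; first witness at position 0.

Answer: 0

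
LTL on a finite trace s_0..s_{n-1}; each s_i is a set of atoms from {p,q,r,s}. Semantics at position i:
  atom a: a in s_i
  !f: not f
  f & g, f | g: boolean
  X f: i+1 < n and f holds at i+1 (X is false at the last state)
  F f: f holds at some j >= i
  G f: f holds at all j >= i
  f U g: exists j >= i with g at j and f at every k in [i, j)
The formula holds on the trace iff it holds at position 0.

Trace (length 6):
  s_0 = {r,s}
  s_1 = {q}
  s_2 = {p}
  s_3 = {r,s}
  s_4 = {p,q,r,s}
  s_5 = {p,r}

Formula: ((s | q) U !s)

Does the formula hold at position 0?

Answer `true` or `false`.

s_0={r,s}: ((s | q) U !s)=True (s | q)=True s=True q=False !s=False
s_1={q}: ((s | q) U !s)=True (s | q)=True s=False q=True !s=True
s_2={p}: ((s | q) U !s)=True (s | q)=False s=False q=False !s=True
s_3={r,s}: ((s | q) U !s)=True (s | q)=True s=True q=False !s=False
s_4={p,q,r,s}: ((s | q) U !s)=True (s | q)=True s=True q=True !s=False
s_5={p,r}: ((s | q) U !s)=True (s | q)=False s=False q=False !s=True

Answer: true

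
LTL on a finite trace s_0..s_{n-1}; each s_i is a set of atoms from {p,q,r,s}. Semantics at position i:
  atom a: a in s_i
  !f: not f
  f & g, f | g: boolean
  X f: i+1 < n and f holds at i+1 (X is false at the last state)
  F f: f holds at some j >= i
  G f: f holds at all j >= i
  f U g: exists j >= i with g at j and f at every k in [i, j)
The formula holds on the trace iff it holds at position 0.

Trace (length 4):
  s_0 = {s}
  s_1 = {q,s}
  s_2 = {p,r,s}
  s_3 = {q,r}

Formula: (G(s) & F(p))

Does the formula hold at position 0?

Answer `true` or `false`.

Answer: false

Derivation:
s_0={s}: (G(s) & F(p))=False G(s)=False s=True F(p)=True p=False
s_1={q,s}: (G(s) & F(p))=False G(s)=False s=True F(p)=True p=False
s_2={p,r,s}: (G(s) & F(p))=False G(s)=False s=True F(p)=True p=True
s_3={q,r}: (G(s) & F(p))=False G(s)=False s=False F(p)=False p=False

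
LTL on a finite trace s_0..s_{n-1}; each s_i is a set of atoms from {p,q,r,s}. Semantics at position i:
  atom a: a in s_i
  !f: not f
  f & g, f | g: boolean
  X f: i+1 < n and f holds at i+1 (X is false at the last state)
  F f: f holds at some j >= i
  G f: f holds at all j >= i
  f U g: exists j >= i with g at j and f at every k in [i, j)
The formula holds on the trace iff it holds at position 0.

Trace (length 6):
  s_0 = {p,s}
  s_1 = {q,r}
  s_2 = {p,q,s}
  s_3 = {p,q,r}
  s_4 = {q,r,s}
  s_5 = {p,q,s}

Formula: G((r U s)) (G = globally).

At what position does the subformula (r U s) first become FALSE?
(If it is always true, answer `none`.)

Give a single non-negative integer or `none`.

Answer: none

Derivation:
s_0={p,s}: (r U s)=True r=False s=True
s_1={q,r}: (r U s)=True r=True s=False
s_2={p,q,s}: (r U s)=True r=False s=True
s_3={p,q,r}: (r U s)=True r=True s=False
s_4={q,r,s}: (r U s)=True r=True s=True
s_5={p,q,s}: (r U s)=True r=False s=True
G((r U s)) holds globally = True
No violation — formula holds at every position.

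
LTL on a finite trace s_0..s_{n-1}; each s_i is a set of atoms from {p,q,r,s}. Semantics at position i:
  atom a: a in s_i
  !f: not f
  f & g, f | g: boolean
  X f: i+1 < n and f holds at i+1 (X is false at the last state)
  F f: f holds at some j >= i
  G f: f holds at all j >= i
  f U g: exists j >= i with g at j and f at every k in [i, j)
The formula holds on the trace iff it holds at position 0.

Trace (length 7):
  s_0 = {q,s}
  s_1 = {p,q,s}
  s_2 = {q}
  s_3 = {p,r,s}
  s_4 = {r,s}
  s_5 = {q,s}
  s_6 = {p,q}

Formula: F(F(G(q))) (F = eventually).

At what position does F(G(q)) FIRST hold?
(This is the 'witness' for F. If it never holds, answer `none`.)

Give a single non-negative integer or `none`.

Answer: 0

Derivation:
s_0={q,s}: F(G(q))=True G(q)=False q=True
s_1={p,q,s}: F(G(q))=True G(q)=False q=True
s_2={q}: F(G(q))=True G(q)=False q=True
s_3={p,r,s}: F(G(q))=True G(q)=False q=False
s_4={r,s}: F(G(q))=True G(q)=False q=False
s_5={q,s}: F(G(q))=True G(q)=True q=True
s_6={p,q}: F(G(q))=True G(q)=True q=True
F(F(G(q))) holds; first witness at position 0.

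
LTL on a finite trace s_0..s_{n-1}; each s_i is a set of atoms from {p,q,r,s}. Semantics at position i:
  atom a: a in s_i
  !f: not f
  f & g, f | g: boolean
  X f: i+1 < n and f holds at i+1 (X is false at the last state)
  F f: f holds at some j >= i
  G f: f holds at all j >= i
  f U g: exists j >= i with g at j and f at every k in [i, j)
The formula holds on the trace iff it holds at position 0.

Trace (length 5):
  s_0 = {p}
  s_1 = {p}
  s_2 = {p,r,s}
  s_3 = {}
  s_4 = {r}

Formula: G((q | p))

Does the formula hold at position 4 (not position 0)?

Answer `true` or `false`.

s_0={p}: G((q | p))=False (q | p)=True q=False p=True
s_1={p}: G((q | p))=False (q | p)=True q=False p=True
s_2={p,r,s}: G((q | p))=False (q | p)=True q=False p=True
s_3={}: G((q | p))=False (q | p)=False q=False p=False
s_4={r}: G((q | p))=False (q | p)=False q=False p=False
Evaluating at position 4: result = False

Answer: false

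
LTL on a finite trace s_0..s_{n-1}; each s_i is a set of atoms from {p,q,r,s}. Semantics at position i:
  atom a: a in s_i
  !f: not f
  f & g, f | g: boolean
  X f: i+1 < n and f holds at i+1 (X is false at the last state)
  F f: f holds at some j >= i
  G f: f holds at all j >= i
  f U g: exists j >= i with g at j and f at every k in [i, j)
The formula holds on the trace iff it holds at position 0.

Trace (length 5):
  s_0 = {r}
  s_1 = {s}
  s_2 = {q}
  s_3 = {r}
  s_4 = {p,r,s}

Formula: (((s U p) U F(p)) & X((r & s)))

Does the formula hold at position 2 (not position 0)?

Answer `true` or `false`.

Answer: false

Derivation:
s_0={r}: (((s U p) U F(p)) & X((r & s)))=False ((s U p) U F(p))=True (s U p)=False s=False p=False F(p)=True X((r & s))=False (r & s)=False r=True
s_1={s}: (((s U p) U F(p)) & X((r & s)))=False ((s U p) U F(p))=True (s U p)=False s=True p=False F(p)=True X((r & s))=False (r & s)=False r=False
s_2={q}: (((s U p) U F(p)) & X((r & s)))=False ((s U p) U F(p))=True (s U p)=False s=False p=False F(p)=True X((r & s))=False (r & s)=False r=False
s_3={r}: (((s U p) U F(p)) & X((r & s)))=True ((s U p) U F(p))=True (s U p)=False s=False p=False F(p)=True X((r & s))=True (r & s)=False r=True
s_4={p,r,s}: (((s U p) U F(p)) & X((r & s)))=False ((s U p) U F(p))=True (s U p)=True s=True p=True F(p)=True X((r & s))=False (r & s)=True r=True
Evaluating at position 2: result = False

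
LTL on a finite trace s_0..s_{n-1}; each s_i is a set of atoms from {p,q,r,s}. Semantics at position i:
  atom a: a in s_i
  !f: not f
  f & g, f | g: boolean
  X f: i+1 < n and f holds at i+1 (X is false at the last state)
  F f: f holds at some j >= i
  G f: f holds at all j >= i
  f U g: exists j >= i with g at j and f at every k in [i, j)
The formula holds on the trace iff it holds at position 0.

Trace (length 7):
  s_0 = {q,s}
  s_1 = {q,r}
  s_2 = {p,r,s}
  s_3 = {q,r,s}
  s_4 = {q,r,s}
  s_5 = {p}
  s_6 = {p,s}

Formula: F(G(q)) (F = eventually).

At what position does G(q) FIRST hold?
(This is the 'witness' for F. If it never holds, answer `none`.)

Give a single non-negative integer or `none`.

s_0={q,s}: G(q)=False q=True
s_1={q,r}: G(q)=False q=True
s_2={p,r,s}: G(q)=False q=False
s_3={q,r,s}: G(q)=False q=True
s_4={q,r,s}: G(q)=False q=True
s_5={p}: G(q)=False q=False
s_6={p,s}: G(q)=False q=False
F(G(q)) does not hold (no witness exists).

Answer: none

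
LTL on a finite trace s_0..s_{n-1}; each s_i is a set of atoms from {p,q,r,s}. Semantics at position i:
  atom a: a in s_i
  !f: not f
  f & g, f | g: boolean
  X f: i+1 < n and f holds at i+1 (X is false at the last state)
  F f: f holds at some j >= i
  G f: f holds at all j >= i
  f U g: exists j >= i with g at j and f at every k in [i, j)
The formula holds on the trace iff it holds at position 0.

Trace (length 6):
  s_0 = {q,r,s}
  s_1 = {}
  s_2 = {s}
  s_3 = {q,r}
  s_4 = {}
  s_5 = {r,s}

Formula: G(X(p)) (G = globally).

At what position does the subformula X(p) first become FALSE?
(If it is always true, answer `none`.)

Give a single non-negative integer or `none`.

Answer: 0

Derivation:
s_0={q,r,s}: X(p)=False p=False
s_1={}: X(p)=False p=False
s_2={s}: X(p)=False p=False
s_3={q,r}: X(p)=False p=False
s_4={}: X(p)=False p=False
s_5={r,s}: X(p)=False p=False
G(X(p)) holds globally = False
First violation at position 0.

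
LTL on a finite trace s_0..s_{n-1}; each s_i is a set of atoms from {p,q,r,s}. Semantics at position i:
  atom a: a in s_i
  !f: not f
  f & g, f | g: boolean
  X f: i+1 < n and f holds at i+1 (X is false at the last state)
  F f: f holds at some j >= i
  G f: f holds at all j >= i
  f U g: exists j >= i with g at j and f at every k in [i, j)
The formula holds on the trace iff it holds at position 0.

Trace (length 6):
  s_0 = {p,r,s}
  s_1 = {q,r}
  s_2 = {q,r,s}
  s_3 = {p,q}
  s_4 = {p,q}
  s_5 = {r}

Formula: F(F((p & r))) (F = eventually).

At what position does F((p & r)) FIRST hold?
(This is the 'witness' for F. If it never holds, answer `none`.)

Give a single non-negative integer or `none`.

Answer: 0

Derivation:
s_0={p,r,s}: F((p & r))=True (p & r)=True p=True r=True
s_1={q,r}: F((p & r))=False (p & r)=False p=False r=True
s_2={q,r,s}: F((p & r))=False (p & r)=False p=False r=True
s_3={p,q}: F((p & r))=False (p & r)=False p=True r=False
s_4={p,q}: F((p & r))=False (p & r)=False p=True r=False
s_5={r}: F((p & r))=False (p & r)=False p=False r=True
F(F((p & r))) holds; first witness at position 0.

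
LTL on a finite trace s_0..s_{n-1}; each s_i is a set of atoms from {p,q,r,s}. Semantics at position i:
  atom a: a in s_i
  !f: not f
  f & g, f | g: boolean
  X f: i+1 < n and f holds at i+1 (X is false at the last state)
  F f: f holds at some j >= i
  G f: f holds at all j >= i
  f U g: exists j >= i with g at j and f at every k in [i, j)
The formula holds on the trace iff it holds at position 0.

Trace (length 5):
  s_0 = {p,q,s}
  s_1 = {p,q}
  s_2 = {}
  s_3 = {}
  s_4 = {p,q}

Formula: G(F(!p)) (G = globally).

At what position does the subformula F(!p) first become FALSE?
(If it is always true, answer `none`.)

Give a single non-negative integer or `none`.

s_0={p,q,s}: F(!p)=True !p=False p=True
s_1={p,q}: F(!p)=True !p=False p=True
s_2={}: F(!p)=True !p=True p=False
s_3={}: F(!p)=True !p=True p=False
s_4={p,q}: F(!p)=False !p=False p=True
G(F(!p)) holds globally = False
First violation at position 4.

Answer: 4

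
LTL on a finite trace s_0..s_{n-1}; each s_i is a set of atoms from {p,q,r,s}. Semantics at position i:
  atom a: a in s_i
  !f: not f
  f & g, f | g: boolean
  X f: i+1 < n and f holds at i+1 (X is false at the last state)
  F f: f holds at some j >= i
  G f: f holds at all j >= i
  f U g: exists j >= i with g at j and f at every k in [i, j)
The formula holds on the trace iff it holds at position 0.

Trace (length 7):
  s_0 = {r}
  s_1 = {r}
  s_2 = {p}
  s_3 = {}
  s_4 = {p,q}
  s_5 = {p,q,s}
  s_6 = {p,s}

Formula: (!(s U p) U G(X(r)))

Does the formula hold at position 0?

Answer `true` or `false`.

s_0={r}: (!(s U p) U G(X(r)))=False !(s U p)=True (s U p)=False s=False p=False G(X(r))=False X(r)=True r=True
s_1={r}: (!(s U p) U G(X(r)))=False !(s U p)=True (s U p)=False s=False p=False G(X(r))=False X(r)=False r=True
s_2={p}: (!(s U p) U G(X(r)))=False !(s U p)=False (s U p)=True s=False p=True G(X(r))=False X(r)=False r=False
s_3={}: (!(s U p) U G(X(r)))=False !(s U p)=True (s U p)=False s=False p=False G(X(r))=False X(r)=False r=False
s_4={p,q}: (!(s U p) U G(X(r)))=False !(s U p)=False (s U p)=True s=False p=True G(X(r))=False X(r)=False r=False
s_5={p,q,s}: (!(s U p) U G(X(r)))=False !(s U p)=False (s U p)=True s=True p=True G(X(r))=False X(r)=False r=False
s_6={p,s}: (!(s U p) U G(X(r)))=False !(s U p)=False (s U p)=True s=True p=True G(X(r))=False X(r)=False r=False

Answer: false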